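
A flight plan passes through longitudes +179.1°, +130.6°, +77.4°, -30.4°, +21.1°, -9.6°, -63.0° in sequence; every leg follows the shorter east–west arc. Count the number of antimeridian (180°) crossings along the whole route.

0

Leg 1: +179.1° → +130.6°, shortest Δλ = -48.5° (west) — does not cross 180°.
Leg 2: +130.6° → +77.4°, shortest Δλ = -53.2° (west) — does not cross 180°.
Leg 3: +77.4° → -30.4°, shortest Δλ = -107.8° (west) — does not cross 180°.
Leg 4: -30.4° → +21.1°, shortest Δλ = 51.5° (east) — does not cross 180°.
Leg 5: +21.1° → -9.6°, shortest Δλ = -30.7° (west) — does not cross 180°.
Leg 6: -9.6° → -63.0°, shortest Δλ = -53.4° (west) — does not cross 180°.
Total crossings: 0.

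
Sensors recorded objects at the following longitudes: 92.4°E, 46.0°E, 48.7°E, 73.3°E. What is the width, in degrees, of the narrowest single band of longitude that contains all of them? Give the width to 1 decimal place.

46.4°

Sort the longitudes: +46.0°, +48.7°, +73.3°, +92.4°.
Eastward gaps between consecutive values (wrapping around): 2.7°, 24.6°, 19.1°, 313.6°.
Largest gap = 313.6° ⇒ minimal covering band is its complement: 360° − 313.6° = 46.4°.
Band runs from +46.0° eastward to +92.4°.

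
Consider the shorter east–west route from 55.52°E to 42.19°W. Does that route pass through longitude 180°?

Signed shortest Δλ = ((-42.19 − 55.52 + 180) mod 360) − 180 = -97.71°.
Going west by 97.71° from +55.52° reaches -42.19° without touching 180°.

No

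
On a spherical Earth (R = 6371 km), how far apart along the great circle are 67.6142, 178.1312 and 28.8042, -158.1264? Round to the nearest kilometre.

4595 km

Δλ = -158.1264 − 178.1312 = -336.2576°; wrapped into (−180°, 180°]: 23.7424°.
Δφ = 28.8042 − 67.6142 = -38.8100°.
a = sin²(Δφ/2) + cos φ₁ · cos φ₂ · sin²(Δλ/2) = 0.124508.
c = 2·atan2(√a, √(1−a)) = 0.72125 rad → d = 6371·c ≈ 4595.05 km.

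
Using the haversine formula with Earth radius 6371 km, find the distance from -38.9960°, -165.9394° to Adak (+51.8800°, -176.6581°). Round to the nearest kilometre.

Δλ = -176.6581 − -165.9394 = -10.7187°.
Δφ = 51.8800 − -38.9960 = 90.8760°.
a = sin²(Δφ/2) + cos φ₁ · cos φ₂ · sin²(Δλ/2) = 0.511830.
c = 2·atan2(√a, √(1−a)) = 1.59446 rad → d = 6371·c ≈ 10158.29 km.

10158 km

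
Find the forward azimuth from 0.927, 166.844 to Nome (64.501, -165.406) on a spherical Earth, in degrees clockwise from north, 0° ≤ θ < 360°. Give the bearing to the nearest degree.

Δλ = -165.406 − 166.844 = -332.250°; wrapped into (−180°, 180°]: 27.750°.
θ = atan2( sin Δλ · cos φ₂ , cos φ₁ · sin φ₂ − sin φ₁ · cos φ₂ · cos Δλ )
  = atan2(0.20044, 0.89631) = 12.606° → normalised to [0°, 360°): 12.606°.

13°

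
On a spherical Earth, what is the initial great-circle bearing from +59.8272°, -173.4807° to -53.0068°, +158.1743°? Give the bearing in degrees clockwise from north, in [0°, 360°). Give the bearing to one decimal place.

Δλ = 158.1743 − -173.4807 = 331.6550°; wrapped into (−180°, 180°]: -28.3450°.
θ = atan2( sin Δλ · cos φ₂ , cos φ₁ · sin φ₂ − sin φ₁ · cos φ₂ · cos Δλ )
  = atan2(-0.28568, -0.85926) = -161.609° → normalised to [0°, 360°): 198.391°.

198.4°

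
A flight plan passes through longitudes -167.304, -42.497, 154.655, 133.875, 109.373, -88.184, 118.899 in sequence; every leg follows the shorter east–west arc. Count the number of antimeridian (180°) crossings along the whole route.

Leg 1: -167.304° → -42.497°, shortest Δλ = 124.807° (east) — does not cross 180°.
Leg 2: -42.497° → +154.655°, shortest Δλ = -162.848° (west) — crosses 180°.
Leg 3: +154.655° → +133.875°, shortest Δλ = -20.78° (west) — does not cross 180°.
Leg 4: +133.875° → +109.373°, shortest Δλ = -24.502° (west) — does not cross 180°.
Leg 5: +109.373° → -88.184°, shortest Δλ = 162.443° (east) — crosses 180°.
Leg 6: -88.184° → +118.899°, shortest Δλ = -152.917° (west) — crosses 180°.
Total crossings: 3.

3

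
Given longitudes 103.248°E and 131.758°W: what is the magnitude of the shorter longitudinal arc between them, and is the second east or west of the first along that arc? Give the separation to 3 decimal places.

Raw difference: -131.758 − 103.248 = -235.006°.
Normalise into (−180°, 180°]: -235.006° + 360° = 124.994°.
Positive ⇒ the second point lies to the east; separation 124.994°.

124.994° east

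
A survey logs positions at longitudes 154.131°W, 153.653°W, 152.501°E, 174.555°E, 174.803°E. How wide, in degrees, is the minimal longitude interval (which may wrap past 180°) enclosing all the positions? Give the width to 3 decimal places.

Sort the longitudes: -154.131°, -153.653°, +152.501°, +174.555°, +174.803°.
Eastward gaps between consecutive values (wrapping around): 0.478°, 306.154°, 22.054°, 0.248°, 31.066°.
Largest gap = 306.154° ⇒ minimal covering band is its complement: 360° − 306.154° = 53.846°.
Band runs from +152.501° eastward to -153.653°, crossing the antimeridian.

53.846°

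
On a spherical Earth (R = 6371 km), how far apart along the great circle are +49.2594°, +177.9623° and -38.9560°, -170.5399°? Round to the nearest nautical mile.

5332 nmi

Δλ = -170.5399 − 177.9623 = -348.5022°; wrapped into (−180°, 180°]: 11.4978°.
Δφ = -38.9560 − 49.2594 = -88.2154°.
a = sin²(Δφ/2) + cos φ₁ · cos φ₂ · sin²(Δλ/2) = 0.489521.
c = 2·atan2(√a, √(1−a)) = 1.54984 rad → d = 6371·c ≈ 9874.01 km ≈ 5331.54 nmi.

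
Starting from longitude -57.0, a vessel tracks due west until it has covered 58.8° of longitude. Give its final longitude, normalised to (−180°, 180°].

-115.8°

Start at -57.0°; shift −58.8° → -115.8°.
-115.8° already lies in (−180°, 180°].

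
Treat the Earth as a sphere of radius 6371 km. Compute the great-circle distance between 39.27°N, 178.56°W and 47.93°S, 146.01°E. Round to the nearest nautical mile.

Δλ = 146.01 − -178.56 = 324.57°; wrapped into (−180°, 180°]: -35.43°.
Δφ = -47.93 − 39.27 = -87.20°.
a = sin²(Δφ/2) + cos φ₁ · cos φ₂ · sin²(Δλ/2) = 0.523603.
c = 2·atan2(√a, √(1−a)) = 1.61802 rad → d = 6371·c ≈ 10308.40 km ≈ 5566.09 nmi.

5566 nmi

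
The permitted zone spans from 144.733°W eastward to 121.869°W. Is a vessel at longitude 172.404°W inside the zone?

Band width going east from -144.733° to -121.869°: ((-121.869 − -144.733) mod 360) = 22.864°.
Offset of -172.404° east of the west edge: ((-172.404 − -144.733) mod 360) = 332.329°.
332.329° > 22.864° ⇒ outside.

No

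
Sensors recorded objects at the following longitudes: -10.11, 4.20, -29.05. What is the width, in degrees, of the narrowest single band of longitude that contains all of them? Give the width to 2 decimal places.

Sort the longitudes: -29.05°, -10.11°, +4.20°.
Eastward gaps between consecutive values (wrapping around): 18.94°, 14.31°, 326.75°.
Largest gap = 326.75° ⇒ minimal covering band is its complement: 360° − 326.75° = 33.25°.
Band runs from -29.05° eastward to +4.20°.

33.25°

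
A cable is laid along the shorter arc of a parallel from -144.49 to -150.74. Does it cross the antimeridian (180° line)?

No

Signed shortest Δλ = ((-150.74 − -144.49 + 180) mod 360) − 180 = -6.25°.
Going west by 6.25° from -144.49° reaches -150.74° without touching 180°.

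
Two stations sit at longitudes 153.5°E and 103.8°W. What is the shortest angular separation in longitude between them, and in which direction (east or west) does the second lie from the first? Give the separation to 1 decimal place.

Raw difference: -103.8 − 153.5 = -257.3°.
Normalise into (−180°, 180°]: -257.3° + 360° = 102.7°.
Positive ⇒ the second point lies to the east; separation 102.7°.

102.7° east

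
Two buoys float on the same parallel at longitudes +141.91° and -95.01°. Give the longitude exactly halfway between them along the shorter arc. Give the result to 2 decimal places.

Signed shortest Δλ from +141.91° to -95.01° is +123.08°.
Midpoint longitude = +141.91° + (+123.08°)/2 = +141.91° + 61.54° = +203.45°.
Normalise into (−180°, 180°]: -156.55°.
(The naïve average (+141.91 + -95.01)/2 = 23.45° is on the wrong side of the globe.)

-156.55°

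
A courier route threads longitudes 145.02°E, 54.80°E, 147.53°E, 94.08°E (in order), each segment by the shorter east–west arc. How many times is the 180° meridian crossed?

0

Leg 1: +145.02° → +54.80°, shortest Δλ = -90.22° (west) — does not cross 180°.
Leg 2: +54.80° → +147.53°, shortest Δλ = 92.73° (east) — does not cross 180°.
Leg 3: +147.53° → +94.08°, shortest Δλ = -53.45° (west) — does not cross 180°.
Total crossings: 0.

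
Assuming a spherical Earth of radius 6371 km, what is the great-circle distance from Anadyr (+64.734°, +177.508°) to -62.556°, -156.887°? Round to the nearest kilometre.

Δλ = -156.887 − 177.508 = -334.395°; wrapped into (−180°, 180°]: 25.605°.
Δφ = -62.556 − 64.734 = -127.290°.
a = sin²(Δφ/2) + cos φ₁ · cos φ₂ · sin²(Δλ/2) = 0.812584.
c = 2·atan2(√a, √(1−a)) = 2.24614 rad → d = 6371·c ≈ 14310.18 km.

14310 km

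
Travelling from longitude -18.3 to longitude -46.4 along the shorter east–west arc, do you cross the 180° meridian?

Signed shortest Δλ = ((-46.4 − -18.3 + 180) mod 360) − 180 = -28.1°.
Going west by 28.1° from -18.3° reaches -46.4° without touching 180°.

No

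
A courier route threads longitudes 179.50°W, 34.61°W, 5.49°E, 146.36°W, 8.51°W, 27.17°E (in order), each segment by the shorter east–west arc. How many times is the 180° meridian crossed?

0

Leg 1: -179.50° → -34.61°, shortest Δλ = 144.89° (east) — does not cross 180°.
Leg 2: -34.61° → +5.49°, shortest Δλ = 40.1° (east) — does not cross 180°.
Leg 3: +5.49° → -146.36°, shortest Δλ = -151.85° (west) — does not cross 180°.
Leg 4: -146.36° → -8.51°, shortest Δλ = 137.85° (east) — does not cross 180°.
Leg 5: -8.51° → +27.17°, shortest Δλ = 35.68° (east) — does not cross 180°.
Total crossings: 0.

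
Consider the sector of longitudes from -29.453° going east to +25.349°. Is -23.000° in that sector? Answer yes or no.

Yes

Band width going east from -29.453° to +25.349°: ((25.349 − -29.453) mod 360) = 54.802°.
Offset of -23.000° east of the west edge: ((-23.000 − -29.453) mod 360) = 6.453°.
6.453° ≤ 54.802° ⇒ inside.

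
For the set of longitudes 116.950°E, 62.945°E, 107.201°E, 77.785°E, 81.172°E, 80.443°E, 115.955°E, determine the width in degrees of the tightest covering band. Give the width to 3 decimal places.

Sort the longitudes: +62.945°, +77.785°, +80.443°, +81.172°, +107.201°, +115.955°, +116.950°.
Eastward gaps between consecutive values (wrapping around): 14.840°, 2.658°, 0.729°, 26.029°, 8.754°, 0.995°, 305.995°.
Largest gap = 305.995° ⇒ minimal covering band is its complement: 360° − 305.995° = 54.005°.
Band runs from +62.945° eastward to +116.950°.

54.005°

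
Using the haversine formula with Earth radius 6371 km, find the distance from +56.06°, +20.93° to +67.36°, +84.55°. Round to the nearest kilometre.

3397 km

Δλ = 84.55 − 20.93 = 63.62°.
Δφ = 67.36 − 56.06 = 11.30°.
a = sin²(Δφ/2) + cos φ₁ · cos φ₂ · sin²(Δλ/2) = 0.069406.
c = 2·atan2(√a, √(1−a)) = 0.53319 rad → d = 6371·c ≈ 3396.98 km.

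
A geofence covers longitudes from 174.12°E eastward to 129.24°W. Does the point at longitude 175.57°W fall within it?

Band width going east from +174.12° to -129.24°: ((-129.24 − 174.12) mod 360) = 56.64°.
Offset of -175.57° east of the west edge: ((-175.57 − 174.12) mod 360) = 10.31°.
10.31° ≤ 56.64° ⇒ inside.

Yes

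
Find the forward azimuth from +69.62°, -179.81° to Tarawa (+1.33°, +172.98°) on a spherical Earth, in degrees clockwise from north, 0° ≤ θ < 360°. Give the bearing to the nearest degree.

188°

Δλ = 172.98 − -179.81 = 352.79°; wrapped into (−180°, 180°]: -7.21°.
θ = atan2( sin Δλ · cos φ₂ , cos φ₁ · sin φ₂ − sin φ₁ · cos φ₂ · cos Δλ )
  = atan2(-0.12547, -0.92166) = -172.248° → normalised to [0°, 360°): 187.752°.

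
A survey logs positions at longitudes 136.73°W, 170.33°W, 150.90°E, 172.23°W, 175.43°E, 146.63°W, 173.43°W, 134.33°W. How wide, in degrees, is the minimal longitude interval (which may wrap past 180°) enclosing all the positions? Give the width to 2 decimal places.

74.77°

Sort the longitudes: -173.43°, -172.23°, -170.33°, -146.63°, -136.73°, -134.33°, +150.90°, +175.43°.
Eastward gaps between consecutive values (wrapping around): 1.20°, 1.90°, 23.70°, 9.90°, 2.40°, 285.23°, 24.53°, 11.14°.
Largest gap = 285.23° ⇒ minimal covering band is its complement: 360° − 285.23° = 74.77°.
Band runs from +150.90° eastward to -134.33°, crossing the antimeridian.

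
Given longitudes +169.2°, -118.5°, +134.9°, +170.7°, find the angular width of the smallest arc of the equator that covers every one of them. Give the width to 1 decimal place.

106.6°

Sort the longitudes: -118.5°, +134.9°, +169.2°, +170.7°.
Eastward gaps between consecutive values (wrapping around): 253.4°, 34.3°, 1.5°, 70.8°.
Largest gap = 253.4° ⇒ minimal covering band is its complement: 360° − 253.4° = 106.6°.
Band runs from +134.9° eastward to -118.5°, crossing the antimeridian.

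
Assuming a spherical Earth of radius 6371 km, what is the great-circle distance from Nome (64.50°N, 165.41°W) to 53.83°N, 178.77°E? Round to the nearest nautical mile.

800 nmi

Δλ = 178.77 − -165.41 = 344.18°; wrapped into (−180°, 180°]: -15.82°.
Δφ = 53.83 − 64.50 = -10.67°.
a = sin²(Δφ/2) + cos φ₁ · cos φ₂ · sin²(Δλ/2) = 0.013457.
c = 2·atan2(√a, √(1−a)) = 0.23253 rad → d = 6371·c ≈ 1481.46 km ≈ 799.92 nmi.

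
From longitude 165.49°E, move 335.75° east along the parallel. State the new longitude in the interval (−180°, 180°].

Start at +165.49°; shift +335.75° → +501.24°.
+501.24° lies outside (−180°, 180°]; subtract 360° → +141.24°.

141.24°E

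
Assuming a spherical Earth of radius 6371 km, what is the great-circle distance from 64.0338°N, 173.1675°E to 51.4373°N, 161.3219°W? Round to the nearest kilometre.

Δλ = -161.3219 − 173.1675 = -334.4894°; wrapped into (−180°, 180°]: 25.5106°.
Δφ = 51.4373 − 64.0338 = -12.5965°.
a = sin²(Δφ/2) + cos φ₁ · cos φ₂ · sin²(Δλ/2) = 0.025340.
c = 2·atan2(√a, √(1−a)) = 0.31973 rad → d = 6371·c ≈ 2037.00 km.

2037 km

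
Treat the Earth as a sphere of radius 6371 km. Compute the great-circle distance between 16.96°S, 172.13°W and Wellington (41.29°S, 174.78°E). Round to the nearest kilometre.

Δλ = 174.78 − -172.13 = 346.91°; wrapped into (−180°, 180°]: -13.09°.
Δφ = -41.29 − -16.96 = -24.33°.
a = sin²(Δφ/2) + cos φ₁ · cos φ₂ · sin²(Δλ/2) = 0.053744.
c = 2·atan2(√a, √(1−a)) = 0.46791 rad → d = 6371·c ≈ 2981.06 km.

2981 km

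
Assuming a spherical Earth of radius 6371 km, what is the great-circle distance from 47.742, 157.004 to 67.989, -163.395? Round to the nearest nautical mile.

1700 nmi

Δλ = -163.395 − 157.004 = -320.399°; wrapped into (−180°, 180°]: 39.601°.
Δφ = 67.989 − 47.742 = 20.247°.
a = sin²(Δφ/2) + cos φ₁ · cos φ₂ · sin²(Δλ/2) = 0.059816.
c = 2·atan2(√a, √(1−a)) = 0.49416 rad → d = 6371·c ≈ 3148.28 km ≈ 1699.93 nmi.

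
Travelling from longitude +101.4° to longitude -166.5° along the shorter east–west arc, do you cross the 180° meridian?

Naïve |-166.5 − 101.4| = 267.9° > 180°, so the shorter arc goes the other way round — across 180°.
Signed shortest Δλ = ((-166.5 − 101.4 + 180) mod 360) − 180 = 92.1°.
Going east by 92.1° from +101.4° passes through 180° before reaching -166.5°.

Yes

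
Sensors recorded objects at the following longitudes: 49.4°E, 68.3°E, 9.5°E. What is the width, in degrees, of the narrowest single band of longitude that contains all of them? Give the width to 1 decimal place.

Sort the longitudes: +9.5°, +49.4°, +68.3°.
Eastward gaps between consecutive values (wrapping around): 39.9°, 18.9°, 301.2°.
Largest gap = 301.2° ⇒ minimal covering band is its complement: 360° − 301.2° = 58.8°.
Band runs from +9.5° eastward to +68.3°.

58.8°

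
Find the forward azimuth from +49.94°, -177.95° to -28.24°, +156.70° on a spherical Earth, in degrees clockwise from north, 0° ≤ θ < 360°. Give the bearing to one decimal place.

Δλ = 156.70 − -177.95 = 334.65°; wrapped into (−180°, 180°]: -25.35°.
θ = atan2( sin Δλ · cos φ₂ , cos φ₁ · sin φ₂ − sin φ₁ · cos φ₂ · cos Δλ )
  = atan2(-0.37719, -0.91387) = -157.572° → normalised to [0°, 360°): 202.428°.

202.4°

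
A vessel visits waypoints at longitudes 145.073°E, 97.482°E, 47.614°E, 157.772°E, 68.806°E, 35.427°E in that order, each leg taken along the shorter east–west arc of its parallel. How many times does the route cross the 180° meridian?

Leg 1: +145.073° → +97.482°, shortest Δλ = -47.591° (west) — does not cross 180°.
Leg 2: +97.482° → +47.614°, shortest Δλ = -49.868° (west) — does not cross 180°.
Leg 3: +47.614° → +157.772°, shortest Δλ = 110.158° (east) — does not cross 180°.
Leg 4: +157.772° → +68.806°, shortest Δλ = -88.966° (west) — does not cross 180°.
Leg 5: +68.806° → +35.427°, shortest Δλ = -33.379° (west) — does not cross 180°.
Total crossings: 0.

0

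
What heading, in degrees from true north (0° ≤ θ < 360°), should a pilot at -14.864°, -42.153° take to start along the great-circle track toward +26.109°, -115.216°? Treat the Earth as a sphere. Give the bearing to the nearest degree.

Δλ = -115.216 − -42.153 = -73.063°.
θ = atan2( sin Δλ · cos φ₂ , cos φ₁ · sin φ₂ − sin φ₁ · cos φ₂ · cos Δλ )
  = atan2(-0.85901, 0.49246) = -60.175° → normalised to [0°, 360°): 299.825°.

300°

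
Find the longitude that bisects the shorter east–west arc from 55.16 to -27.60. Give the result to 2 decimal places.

Signed shortest Δλ from +55.16° to -27.60° is -82.76°.
Midpoint longitude = +55.16° + (-82.76°)/2 = +55.16° − 41.38° = +13.78°.

+13.78°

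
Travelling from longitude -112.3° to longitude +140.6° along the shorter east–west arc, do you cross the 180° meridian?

Naïve |140.6 − -112.3| = 252.9° > 180°, so the shorter arc goes the other way round — across 180°.
Signed shortest Δλ = ((140.6 − -112.3 + 180) mod 360) − 180 = -107.1°.
Going west by 107.1° from -112.3° passes through 180° before reaching +140.6°.

Yes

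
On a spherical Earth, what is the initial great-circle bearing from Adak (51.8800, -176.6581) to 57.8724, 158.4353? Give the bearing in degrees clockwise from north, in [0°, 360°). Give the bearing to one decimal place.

Δλ = 158.4353 − -176.6581 = 335.0934°; wrapped into (−180°, 180°]: -24.9066°.
θ = atan2( sin Δλ · cos φ₂ , cos φ₁ · sin φ₂ − sin φ₁ · cos φ₂ · cos Δλ )
  = atan2(-0.22397, 0.14331) = -57.386° → normalised to [0°, 360°): 302.614°.

302.6°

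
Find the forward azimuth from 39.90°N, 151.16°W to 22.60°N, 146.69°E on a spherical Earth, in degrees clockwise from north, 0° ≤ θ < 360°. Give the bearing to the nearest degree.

271°

Δλ = 146.69 − -151.16 = 297.85°; wrapped into (−180°, 180°]: -62.15°.
θ = atan2( sin Δλ · cos φ₂ , cos φ₁ · sin φ₂ − sin φ₁ · cos φ₂ · cos Δλ )
  = atan2(-0.81628, 0.01817) = -88.725° → normalised to [0°, 360°): 271.275°.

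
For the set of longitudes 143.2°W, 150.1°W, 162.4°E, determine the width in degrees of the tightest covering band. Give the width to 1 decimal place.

Sort the longitudes: -150.1°, -143.2°, +162.4°.
Eastward gaps between consecutive values (wrapping around): 6.9°, 305.6°, 47.5°.
Largest gap = 305.6° ⇒ minimal covering band is its complement: 360° − 305.6° = 54.4°.
Band runs from +162.4° eastward to -143.2°, crossing the antimeridian.

54.4°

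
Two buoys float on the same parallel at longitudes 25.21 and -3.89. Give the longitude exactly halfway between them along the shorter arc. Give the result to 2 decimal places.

Signed shortest Δλ from +25.21° to -3.89° is -29.10°.
Midpoint longitude = +25.21° + (-29.10°)/2 = +25.21° − 14.55° = +10.66°.

+10.66°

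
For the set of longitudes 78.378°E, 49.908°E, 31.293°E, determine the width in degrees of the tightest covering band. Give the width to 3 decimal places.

Sort the longitudes: +31.293°, +49.908°, +78.378°.
Eastward gaps between consecutive values (wrapping around): 18.615°, 28.470°, 312.915°.
Largest gap = 312.915° ⇒ minimal covering band is its complement: 360° − 312.915° = 47.085°.
Band runs from +31.293° eastward to +78.378°.

47.085°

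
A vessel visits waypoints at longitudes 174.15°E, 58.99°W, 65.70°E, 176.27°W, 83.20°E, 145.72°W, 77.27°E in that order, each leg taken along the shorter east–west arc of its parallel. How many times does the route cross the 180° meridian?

5

Leg 1: +174.15° → -58.99°, shortest Δλ = 126.86° (east) — crosses 180°.
Leg 2: -58.99° → +65.70°, shortest Δλ = 124.69° (east) — does not cross 180°.
Leg 3: +65.70° → -176.27°, shortest Δλ = 118.03° (east) — crosses 180°.
Leg 4: -176.27° → +83.20°, shortest Δλ = -100.53° (west) — crosses 180°.
Leg 5: +83.20° → -145.72°, shortest Δλ = 131.08° (east) — crosses 180°.
Leg 6: -145.72° → +77.27°, shortest Δλ = -137.01° (west) — crosses 180°.
Total crossings: 5.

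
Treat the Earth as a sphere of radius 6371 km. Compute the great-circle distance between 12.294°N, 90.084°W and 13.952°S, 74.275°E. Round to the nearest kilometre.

Δλ = 74.275 − -90.084 = 164.359°.
Δφ = -13.952 − 12.294 = -26.246°.
a = sin²(Δφ/2) + cos φ₁ · cos φ₂ · sin²(Δλ/2) = 0.982234.
c = 2·atan2(√a, √(1−a)) = 2.87422 rad → d = 6371·c ≈ 18311.64 km.

18312 km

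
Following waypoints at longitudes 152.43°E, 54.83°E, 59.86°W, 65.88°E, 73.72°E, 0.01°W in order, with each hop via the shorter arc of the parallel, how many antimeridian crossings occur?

0

Leg 1: +152.43° → +54.83°, shortest Δλ = -97.6° (west) — does not cross 180°.
Leg 2: +54.83° → -59.86°, shortest Δλ = -114.69° (west) — does not cross 180°.
Leg 3: -59.86° → +65.88°, shortest Δλ = 125.74° (east) — does not cross 180°.
Leg 4: +65.88° → +73.72°, shortest Δλ = 7.84° (east) — does not cross 180°.
Leg 5: +73.72° → -0.01°, shortest Δλ = -73.73° (west) — does not cross 180°.
Total crossings: 0.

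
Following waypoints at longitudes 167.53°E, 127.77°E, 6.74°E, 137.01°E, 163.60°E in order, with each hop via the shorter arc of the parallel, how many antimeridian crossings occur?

Leg 1: +167.53° → +127.77°, shortest Δλ = -39.76° (west) — does not cross 180°.
Leg 2: +127.77° → +6.74°, shortest Δλ = -121.03° (west) — does not cross 180°.
Leg 3: +6.74° → +137.01°, shortest Δλ = 130.27° (east) — does not cross 180°.
Leg 4: +137.01° → +163.60°, shortest Δλ = 26.59° (east) — does not cross 180°.
Total crossings: 0.

0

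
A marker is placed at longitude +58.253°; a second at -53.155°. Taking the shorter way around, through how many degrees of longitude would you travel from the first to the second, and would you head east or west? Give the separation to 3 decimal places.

Raw difference: -53.155 − 58.253 = -111.408°.
Normalise into (−180°, 180°]: -111.408° stays -111.408°.
Negative ⇒ the second point lies to the west; separation 111.408°.

111.408° west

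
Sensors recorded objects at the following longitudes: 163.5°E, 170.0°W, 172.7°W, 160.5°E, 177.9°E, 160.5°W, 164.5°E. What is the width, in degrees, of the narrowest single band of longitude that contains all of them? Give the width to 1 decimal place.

39.0°

Sort the longitudes: -172.7°, -170.0°, -160.5°, +160.5°, +163.5°, +164.5°, +177.9°.
Eastward gaps between consecutive values (wrapping around): 2.7°, 9.5°, 321.0°, 3.0°, 1.0°, 13.4°, 9.4°.
Largest gap = 321.0° ⇒ minimal covering band is its complement: 360° − 321.0° = 39.0°.
Band runs from +160.5° eastward to -160.5°, crossing the antimeridian.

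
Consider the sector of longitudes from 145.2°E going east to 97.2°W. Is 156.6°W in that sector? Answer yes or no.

Band width going east from +145.2° to -97.2°: ((-97.2 − 145.2) mod 360) = 117.6°.
Offset of -156.6° east of the west edge: ((-156.6 − 145.2) mod 360) = 58.2°.
58.2° ≤ 117.6° ⇒ inside.

Yes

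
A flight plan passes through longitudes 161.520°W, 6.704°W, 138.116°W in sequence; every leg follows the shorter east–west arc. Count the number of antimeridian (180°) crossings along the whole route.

0

Leg 1: -161.520° → -6.704°, shortest Δλ = 154.816° (east) — does not cross 180°.
Leg 2: -6.704° → -138.116°, shortest Δλ = -131.412° (west) — does not cross 180°.
Total crossings: 0.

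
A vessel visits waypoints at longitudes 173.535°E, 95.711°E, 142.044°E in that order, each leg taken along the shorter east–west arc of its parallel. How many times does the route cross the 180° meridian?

0

Leg 1: +173.535° → +95.711°, shortest Δλ = -77.824° (west) — does not cross 180°.
Leg 2: +95.711° → +142.044°, shortest Δλ = 46.333° (east) — does not cross 180°.
Total crossings: 0.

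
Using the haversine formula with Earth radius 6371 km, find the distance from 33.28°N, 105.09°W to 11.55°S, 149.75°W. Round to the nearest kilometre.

Δλ = -149.75 − -105.09 = -44.66°.
Δφ = -11.55 − 33.28 = -44.83°.
a = sin²(Δφ/2) + cos φ₁ · cos φ₂ · sin²(Δλ/2) = 0.263636.
c = 2·atan2(√a, √(1−a)) = 1.07841 rad → d = 6371·c ≈ 6870.56 km.

6871 km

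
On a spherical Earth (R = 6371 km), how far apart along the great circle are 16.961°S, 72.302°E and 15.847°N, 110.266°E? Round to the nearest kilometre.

5535 km

Δλ = 110.266 − 72.302 = 37.964°.
Δφ = 15.847 − -16.961 = 32.808°.
a = sin²(Δφ/2) + cos φ₁ · cos φ₂ · sin²(Δλ/2) = 0.177108.
c = 2·atan2(√a, √(1−a)) = 0.86875 rad → d = 6371·c ≈ 5534.78 km.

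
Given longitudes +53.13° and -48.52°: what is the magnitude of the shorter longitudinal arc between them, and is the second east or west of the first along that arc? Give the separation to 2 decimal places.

101.65° west

Raw difference: -48.52 − 53.13 = -101.65°.
Normalise into (−180°, 180°]: -101.65° stays -101.65°.
Negative ⇒ the second point lies to the west; separation 101.65°.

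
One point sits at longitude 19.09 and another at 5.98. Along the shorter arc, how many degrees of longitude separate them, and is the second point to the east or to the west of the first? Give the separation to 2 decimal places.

Raw difference: 5.98 − 19.09 = -13.11°.
Normalise into (−180°, 180°]: -13.11° stays -13.11°.
Negative ⇒ the second point lies to the west; separation 13.11°.

13.11° west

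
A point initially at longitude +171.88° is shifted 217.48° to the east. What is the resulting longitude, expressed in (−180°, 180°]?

+29.36°

Start at +171.88°; shift +217.48° → +389.36°.
+389.36° lies outside (−180°, 180°]; subtract 360° → +29.36°.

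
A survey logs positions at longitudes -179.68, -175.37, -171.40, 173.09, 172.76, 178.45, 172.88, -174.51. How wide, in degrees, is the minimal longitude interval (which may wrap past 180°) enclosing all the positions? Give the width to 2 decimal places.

15.84°

Sort the longitudes: -179.68°, -175.37°, -174.51°, -171.40°, +172.76°, +172.88°, +173.09°, +178.45°.
Eastward gaps between consecutive values (wrapping around): 4.31°, 0.86°, 3.11°, 344.16°, 0.12°, 0.21°, 5.36°, 1.87°.
Largest gap = 344.16° ⇒ minimal covering band is its complement: 360° − 344.16° = 15.84°.
Band runs from +172.76° eastward to -171.40°, crossing the antimeridian.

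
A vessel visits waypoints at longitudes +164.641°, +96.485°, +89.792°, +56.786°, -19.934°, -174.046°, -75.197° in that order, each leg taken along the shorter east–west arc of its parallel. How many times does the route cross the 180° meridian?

0

Leg 1: +164.641° → +96.485°, shortest Δλ = -68.156° (west) — does not cross 180°.
Leg 2: +96.485° → +89.792°, shortest Δλ = -6.693° (west) — does not cross 180°.
Leg 3: +89.792° → +56.786°, shortest Δλ = -33.006° (west) — does not cross 180°.
Leg 4: +56.786° → -19.934°, shortest Δλ = -76.72° (west) — does not cross 180°.
Leg 5: -19.934° → -174.046°, shortest Δλ = -154.112° (west) — does not cross 180°.
Leg 6: -174.046° → -75.197°, shortest Δλ = 98.849° (east) — does not cross 180°.
Total crossings: 0.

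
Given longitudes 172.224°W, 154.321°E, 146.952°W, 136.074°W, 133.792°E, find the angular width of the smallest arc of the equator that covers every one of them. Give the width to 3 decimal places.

Sort the longitudes: -172.224°, -146.952°, -136.074°, +133.792°, +154.321°.
Eastward gaps between consecutive values (wrapping around): 25.272°, 10.878°, 269.866°, 20.529°, 33.455°.
Largest gap = 269.866° ⇒ minimal covering band is its complement: 360° − 269.866° = 90.134°.
Band runs from +133.792° eastward to -136.074°, crossing the antimeridian.

90.134°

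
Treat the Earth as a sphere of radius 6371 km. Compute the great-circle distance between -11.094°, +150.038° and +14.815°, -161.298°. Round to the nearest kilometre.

6086 km

Δλ = -161.298 − 150.038 = -311.336°; wrapped into (−180°, 180°]: 48.664°.
Δφ = 14.815 − -11.094 = 25.909°.
a = sin²(Δφ/2) + cos φ₁ · cos φ₂ · sin²(Δλ/2) = 0.211308.
c = 2·atan2(√a, √(1−a)) = 0.95528 rad → d = 6371·c ≈ 6086.06 km.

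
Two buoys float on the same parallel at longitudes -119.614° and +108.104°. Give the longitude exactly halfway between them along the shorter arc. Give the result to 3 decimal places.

Signed shortest Δλ from -119.614° to +108.104° is -132.282°.
Midpoint longitude = -119.614° + (-132.282°)/2 = -119.614° − 66.141° = -185.755°.
Normalise into (−180°, 180°]: +174.245°.
(The naïve average (-119.614 + +108.104)/2 = -5.755° is on the wrong side of the globe.)

+174.245°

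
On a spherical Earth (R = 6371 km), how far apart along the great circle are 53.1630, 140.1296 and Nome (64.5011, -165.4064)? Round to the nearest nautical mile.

Δλ = -165.4064 − 140.1296 = -305.5360°; wrapped into (−180°, 180°]: 54.4640°.
Δφ = 64.5011 − 53.1630 = 11.3381°.
a = sin²(Δφ/2) + cos φ₁ · cos φ₂ · sin²(Δλ/2) = 0.063802.
c = 2·atan2(√a, √(1−a)) = 0.51071 rad → d = 6371·c ≈ 3253.75 km ≈ 1756.89 nmi.

1757 nmi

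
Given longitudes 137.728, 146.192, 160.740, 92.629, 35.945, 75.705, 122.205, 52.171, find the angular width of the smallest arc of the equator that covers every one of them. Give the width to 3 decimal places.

Sort the longitudes: +35.945°, +52.171°, +75.705°, +92.629°, +122.205°, +137.728°, +146.192°, +160.740°.
Eastward gaps between consecutive values (wrapping around): 16.226°, 23.534°, 16.924°, 29.576°, 15.523°, 8.464°, 14.548°, 235.205°.
Largest gap = 235.205° ⇒ minimal covering band is its complement: 360° − 235.205° = 124.795°.
Band runs from +35.945° eastward to +160.740°.

124.795°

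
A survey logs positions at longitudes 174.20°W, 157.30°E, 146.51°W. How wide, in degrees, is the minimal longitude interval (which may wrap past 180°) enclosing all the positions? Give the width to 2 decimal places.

56.19°

Sort the longitudes: -174.20°, -146.51°, +157.30°.
Eastward gaps between consecutive values (wrapping around): 27.69°, 303.81°, 28.50°.
Largest gap = 303.81° ⇒ minimal covering band is its complement: 360° − 303.81° = 56.19°.
Band runs from +157.30° eastward to -146.51°, crossing the antimeridian.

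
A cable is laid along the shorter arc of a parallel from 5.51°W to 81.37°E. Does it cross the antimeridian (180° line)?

Signed shortest Δλ = ((81.37 − -5.51 + 180) mod 360) − 180 = 86.88°.
Going east by 86.88° from -5.51° reaches +81.37° without touching 180°.

No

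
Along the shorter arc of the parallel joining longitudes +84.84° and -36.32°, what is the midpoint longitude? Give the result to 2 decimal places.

Signed shortest Δλ from +84.84° to -36.32° is -121.16°.
Midpoint longitude = +84.84° + (-121.16°)/2 = +84.84° − 60.58° = +24.26°.

+24.26°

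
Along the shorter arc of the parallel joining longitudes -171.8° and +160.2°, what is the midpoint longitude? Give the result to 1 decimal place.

Signed shortest Δλ from -171.8° to +160.2° is -28.0°.
Midpoint longitude = -171.8° + (-28.0°)/2 = -171.8° − 14.0° = -185.8°.
Normalise into (−180°, 180°]: +174.2°.
(The naïve average (-171.8 + +160.2)/2 = -5.8° is on the wrong side of the globe.)

+174.2°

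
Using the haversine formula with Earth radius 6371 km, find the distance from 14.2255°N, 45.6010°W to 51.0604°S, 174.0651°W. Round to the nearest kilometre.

Δλ = -174.0651 − -45.6010 = -128.4641°.
Δφ = -51.0604 − 14.2255 = -65.2859°.
a = sin²(Δφ/2) + cos φ₁ · cos φ₂ · sin²(Δλ/2) = 0.785046.
c = 2·atan2(√a, √(1−a)) = 2.17741 rad → d = 6371·c ≈ 13872.31 km.

13872 km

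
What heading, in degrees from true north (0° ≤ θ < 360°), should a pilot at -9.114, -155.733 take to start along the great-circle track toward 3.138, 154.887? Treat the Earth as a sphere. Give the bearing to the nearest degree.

282°

Δλ = 154.887 − -155.733 = 310.620°; wrapped into (−180°, 180°]: -49.380°.
θ = atan2( sin Δλ · cos φ₂ , cos φ₁ · sin φ₂ − sin φ₁ · cos φ₂ · cos Δλ )
  = atan2(-0.75791, 0.15702) = -78.295° → normalised to [0°, 360°): 281.705°.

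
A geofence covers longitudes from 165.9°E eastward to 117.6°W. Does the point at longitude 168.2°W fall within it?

Yes

Band width going east from +165.9° to -117.6°: ((-117.6 − 165.9) mod 360) = 76.5°.
Offset of -168.2° east of the west edge: ((-168.2 − 165.9) mod 360) = 25.9°.
25.9° ≤ 76.5° ⇒ inside.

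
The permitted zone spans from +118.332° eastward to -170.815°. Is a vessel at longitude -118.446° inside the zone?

Band width going east from +118.332° to -170.815°: ((-170.815 − 118.332) mod 360) = 70.853°.
Offset of -118.446° east of the west edge: ((-118.446 − 118.332) mod 360) = 123.222°.
123.222° > 70.853° ⇒ outside.

No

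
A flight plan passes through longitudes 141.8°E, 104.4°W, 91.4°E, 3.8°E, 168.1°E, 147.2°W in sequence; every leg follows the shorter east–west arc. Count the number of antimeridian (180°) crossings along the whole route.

Leg 1: +141.8° → -104.4°, shortest Δλ = 113.8° (east) — crosses 180°.
Leg 2: -104.4° → +91.4°, shortest Δλ = -164.2° (west) — crosses 180°.
Leg 3: +91.4° → +3.8°, shortest Δλ = -87.6° (west) — does not cross 180°.
Leg 4: +3.8° → +168.1°, shortest Δλ = 164.3° (east) — does not cross 180°.
Leg 5: +168.1° → -147.2°, shortest Δλ = 44.7° (east) — crosses 180°.
Total crossings: 3.

3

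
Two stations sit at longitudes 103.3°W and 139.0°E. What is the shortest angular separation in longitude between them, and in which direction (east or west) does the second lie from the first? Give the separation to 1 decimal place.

117.7° west

Raw difference: 139.0 − -103.3 = 242.3°.
Normalise into (−180°, 180°]: 242.3° − 360° = -117.7°.
Negative ⇒ the second point lies to the west; separation 117.7°.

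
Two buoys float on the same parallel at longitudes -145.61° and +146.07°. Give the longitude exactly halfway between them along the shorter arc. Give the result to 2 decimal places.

-179.77°

Signed shortest Δλ from -145.61° to +146.07° is -68.32°.
Midpoint longitude = -145.61° + (-68.32°)/2 = -145.61° − 34.16° = -179.77°.
(The naïve average (-145.61 + +146.07)/2 = 0.23° is on the wrong side of the globe.)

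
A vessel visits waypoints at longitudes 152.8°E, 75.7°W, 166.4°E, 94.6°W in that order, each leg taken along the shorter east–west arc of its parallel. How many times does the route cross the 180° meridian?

Leg 1: +152.8° → -75.7°, shortest Δλ = 131.5° (east) — crosses 180°.
Leg 2: -75.7° → +166.4°, shortest Δλ = -117.9° (west) — crosses 180°.
Leg 3: +166.4° → -94.6°, shortest Δλ = 99.0° (east) — crosses 180°.
Total crossings: 3.

3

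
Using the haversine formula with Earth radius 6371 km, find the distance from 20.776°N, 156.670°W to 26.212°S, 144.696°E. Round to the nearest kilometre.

8200 km

Δλ = 144.696 − -156.670 = 301.366°; wrapped into (−180°, 180°]: -58.634°.
Δφ = -26.212 − 20.776 = -46.988°.
a = sin²(Δφ/2) + cos φ₁ · cos φ₂ · sin²(Δλ/2) = 0.360032.
c = 2·atan2(√a, √(1−a)) = 1.28707 rad → d = 6371·c ≈ 8199.91 km.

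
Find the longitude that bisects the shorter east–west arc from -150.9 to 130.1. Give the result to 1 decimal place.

Signed shortest Δλ from -150.9° to +130.1° is -79.0°.
Midpoint longitude = -150.9° + (-79.0°)/2 = -150.9° − 39.5° = -190.4°.
Normalise into (−180°, 180°]: +169.6°.
(The naïve average (-150.9 + +130.1)/2 = -10.4° is on the wrong side of the globe.)

+169.6°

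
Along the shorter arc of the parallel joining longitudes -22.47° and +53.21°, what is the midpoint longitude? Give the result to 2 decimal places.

Signed shortest Δλ from -22.47° to +53.21° is +75.68°.
Midpoint longitude = -22.47° + (+75.68°)/2 = -22.47° + 37.84° = +15.37°.

+15.37°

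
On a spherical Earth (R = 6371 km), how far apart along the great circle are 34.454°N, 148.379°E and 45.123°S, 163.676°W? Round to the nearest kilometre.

Δλ = -163.676 − 148.379 = -312.055°; wrapped into (−180°, 180°]: 47.945°.
Δφ = -45.123 − 34.454 = -79.577°.
a = sin²(Δφ/2) + cos φ₁ · cos φ₂ · sin²(Δλ/2) = 0.505588.
c = 2·atan2(√a, √(1−a)) = 1.58197 rad → d = 6371·c ≈ 10078.74 km.

10079 km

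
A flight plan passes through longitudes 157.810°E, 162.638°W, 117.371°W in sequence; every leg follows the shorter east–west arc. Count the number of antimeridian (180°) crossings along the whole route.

Leg 1: +157.810° → -162.638°, shortest Δλ = 39.552° (east) — crosses 180°.
Leg 2: -162.638° → -117.371°, shortest Δλ = 45.267° (east) — does not cross 180°.
Total crossings: 1.

1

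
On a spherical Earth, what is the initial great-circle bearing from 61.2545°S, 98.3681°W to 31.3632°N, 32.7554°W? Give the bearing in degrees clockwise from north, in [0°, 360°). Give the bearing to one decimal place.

Δλ = -32.7554 − -98.3681 = 65.6127°.
θ = atan2( sin Δλ · cos φ₂ , cos φ₁ · sin φ₂ − sin φ₁ · cos φ₂ · cos Δλ )
  = atan2(0.77770, 0.55942) = 54.271° → normalised to [0°, 360°): 54.271°.

54.3°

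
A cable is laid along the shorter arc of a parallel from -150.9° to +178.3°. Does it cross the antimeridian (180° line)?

Yes

Naïve |178.3 − -150.9| = 329.2° > 180°, so the shorter arc goes the other way round — across 180°.
Signed shortest Δλ = ((178.3 − -150.9 + 180) mod 360) − 180 = -30.8°.
Going west by 30.8° from -150.9° passes through 180° before reaching +178.3°.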